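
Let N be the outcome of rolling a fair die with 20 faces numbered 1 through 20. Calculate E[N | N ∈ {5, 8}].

13/2

P(N ∈ {5, 8}) = 1/10.
Σ over the event: 5·1/20 + 8·1/20 = 13/20.
E[N | N ∈ {5, 8}] = (13/20) / (1/10) = 13/2.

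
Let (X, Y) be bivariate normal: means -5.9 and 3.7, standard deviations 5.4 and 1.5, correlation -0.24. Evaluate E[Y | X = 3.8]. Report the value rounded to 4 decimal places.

3.0533

E[Y | X=x] = μ_Y + ρ(σ_Y/σ_X)(x − μ_X) for jointly normal variables.
E[Y | X=3.8] = 3.7 + (-0.24)·(1.5/5.4)·(3.8 − (-5.9)) = 3.7 + (-0.066667)·(9.7) = 3.0533.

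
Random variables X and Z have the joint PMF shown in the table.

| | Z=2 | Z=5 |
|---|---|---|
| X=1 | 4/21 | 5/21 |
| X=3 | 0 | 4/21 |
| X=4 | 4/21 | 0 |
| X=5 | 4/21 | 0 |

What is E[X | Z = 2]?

10/3

P(Z = 2) = 4/7.
Σ X·P over the event = 1·(4/21) + 4·(4/21) + 5·(4/21) = 40/21.
E[X | Z = 2] = (40/21) / (4/7) = 10/3.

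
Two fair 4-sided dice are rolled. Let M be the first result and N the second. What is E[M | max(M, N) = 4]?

Outcomes with max(M, N) = 4: (1,4), (2,4), (3,4), (4,1), (4,2), (4,3), (4,4), each with probability 1/16.
E[M | max(M, N) = 4] = (1 + 2 + 3 + 4 + 4 + 4 + 4) / 7 = 22/7.

22/7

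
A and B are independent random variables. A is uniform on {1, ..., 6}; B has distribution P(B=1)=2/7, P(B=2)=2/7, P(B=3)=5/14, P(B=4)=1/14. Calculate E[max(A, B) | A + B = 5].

P(A + B = 5) = 1/6.
Summing max(A,B)·P(x,y) over outcomes with A + B = 5 gives 47/84.
E[max(A, B) | A + B = 5] = (47/84) / (1/6) = 47/14.

47/14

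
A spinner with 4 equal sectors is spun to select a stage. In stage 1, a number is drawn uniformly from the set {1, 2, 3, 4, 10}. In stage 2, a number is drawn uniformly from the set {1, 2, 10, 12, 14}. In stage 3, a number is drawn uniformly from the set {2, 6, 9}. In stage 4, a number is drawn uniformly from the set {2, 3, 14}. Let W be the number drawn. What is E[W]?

E[W | stage 1] = (1+2+3+4+10)/5 = 4.
E[W | stage 2] = (1+2+10+12+14)/5 = 39/5.
E[W | stage 3] = (2+6+9)/3 = 17/3.
E[W | stage 4] = (2+3+14)/3 = 19/3.
E[W] = (1/4)·(4) + (1/4)·(39/5) + (1/4)·(17/3) + (1/4)·(19/3) = 119/20.

119/20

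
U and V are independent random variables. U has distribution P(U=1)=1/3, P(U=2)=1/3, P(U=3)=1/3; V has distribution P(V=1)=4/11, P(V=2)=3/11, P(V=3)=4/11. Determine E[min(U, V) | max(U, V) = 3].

P(max(U, V) = 3) = 19/33.
Summing min(U,V)·P(x,y) over outcomes with max(U, V) = 3 gives 34/33.
E[min(U, V) | max(U, V) = 3] = (34/33) / (19/33) = 34/19.

34/19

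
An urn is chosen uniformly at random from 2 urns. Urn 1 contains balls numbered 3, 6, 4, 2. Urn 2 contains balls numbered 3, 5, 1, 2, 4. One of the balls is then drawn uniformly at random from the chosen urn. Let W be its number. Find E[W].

27/8

E[W | urn 1] = (3+6+4+2)/4 = 15/4.
E[W | urn 2] = (3+5+1+2+4)/5 = 3.
By the law of total expectation,
E[W] = (1/2)·(15/4) + (1/2)·(3) = 27/8.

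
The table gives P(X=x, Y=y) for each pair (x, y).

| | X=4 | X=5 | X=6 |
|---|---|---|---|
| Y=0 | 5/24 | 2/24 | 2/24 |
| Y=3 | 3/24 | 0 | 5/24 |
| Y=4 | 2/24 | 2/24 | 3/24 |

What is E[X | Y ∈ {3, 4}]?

26/5

P(Y ∈ {3, 4}) = 5/8.
Σ X·P over the event = 4·(3/24) + 4·(2/24) + 5·(2/24) + 6·(5/24) + 6·(3/24) = 13/4.
E[X | Y ∈ {3, 4}] = (13/4) / (5/8) = 26/5.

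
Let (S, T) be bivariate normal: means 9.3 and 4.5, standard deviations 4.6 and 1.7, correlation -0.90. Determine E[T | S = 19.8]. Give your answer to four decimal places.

1.0076

The regression of T on S has slope ρ·σ_T/σ_S and passes through (μ_S, μ_T).
E[T | S=19.8] = 4.5 + (-0.90)·(1.7/4.6)·(19.8 − (9.3)) = 4.5 + (-0.33261)·(10.5) = 1.0076.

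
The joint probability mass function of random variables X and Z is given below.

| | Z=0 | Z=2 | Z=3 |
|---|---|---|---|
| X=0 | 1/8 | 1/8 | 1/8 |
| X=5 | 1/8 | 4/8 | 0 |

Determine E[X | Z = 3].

0

P(Z = 3) = 1/8.
Σ X·P over the event = 0·(1/8) = 0.
E[X | Z = 3] = (0) / (1/8) = 0.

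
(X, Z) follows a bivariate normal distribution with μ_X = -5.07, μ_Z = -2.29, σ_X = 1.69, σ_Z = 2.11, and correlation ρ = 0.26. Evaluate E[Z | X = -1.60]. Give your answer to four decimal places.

-1.1636

E[Z | X=x] = μ_Z + ρ(σ_Z/σ_X)(x − μ_X) for jointly normal variables.
E[Z | X=-1.60] = -2.29 + (0.26)·(2.11/1.69)·(-1.60 − (-5.07)) = -2.29 + (0.32462)·(3.47) = -1.1636.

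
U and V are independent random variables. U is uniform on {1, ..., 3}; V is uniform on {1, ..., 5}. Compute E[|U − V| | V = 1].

P(V = 1) = 1/5.
Summing |U−V|·P(x,y) over outcomes with V = 1 gives 1/5.
E[|U − V| | V = 1] = (1/5) / (1/5) = 1.

1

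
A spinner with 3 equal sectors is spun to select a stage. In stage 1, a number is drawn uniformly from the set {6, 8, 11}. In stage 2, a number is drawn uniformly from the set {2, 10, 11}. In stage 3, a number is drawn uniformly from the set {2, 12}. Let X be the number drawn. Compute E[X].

23/3

E[X | stage 1] = (6+8+11)/3 = 25/3.
E[X | stage 2] = (2+10+11)/3 = 23/3.
E[X | stage 3] = (2+12)/2 = 7.
By the law of total expectation,
E[X] = (1/3)·(25/3) + (1/3)·(23/3) + (1/3)·(7) = 23/3.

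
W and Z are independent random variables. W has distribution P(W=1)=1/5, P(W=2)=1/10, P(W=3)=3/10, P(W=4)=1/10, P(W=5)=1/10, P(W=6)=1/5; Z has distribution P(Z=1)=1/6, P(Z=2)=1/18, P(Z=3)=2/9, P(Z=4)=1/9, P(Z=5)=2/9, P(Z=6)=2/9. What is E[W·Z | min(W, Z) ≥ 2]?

88/5

P(min(W, Z) ≥ 2) = 2/3.
Summing WZ·P(x,y) over outcomes with min(W, Z) ≥ 2 gives 176/15.
E[W·Z | min(W, Z) ≥ 2] = (176/15) / (2/3) = 88/5.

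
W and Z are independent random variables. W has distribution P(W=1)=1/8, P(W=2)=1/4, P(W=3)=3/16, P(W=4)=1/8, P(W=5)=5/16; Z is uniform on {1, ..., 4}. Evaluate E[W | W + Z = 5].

P(W + Z = 5) = 11/64.
Summing W·P(x,y) over outcomes with W + Z = 5 gives 27/64.
E[W | W + Z = 5] = (27/64) / (11/64) = 27/11.

27/11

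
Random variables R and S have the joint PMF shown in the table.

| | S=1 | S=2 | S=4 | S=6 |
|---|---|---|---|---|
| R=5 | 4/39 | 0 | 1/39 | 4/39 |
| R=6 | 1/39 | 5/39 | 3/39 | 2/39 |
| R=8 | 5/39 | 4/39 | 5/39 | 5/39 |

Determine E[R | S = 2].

P(S = 2) = 3/13.
Σ R·P over the event = 6·(5/39) + 8·(4/39) = 62/39.
E[R | S = 2] = (62/39) / (3/13) = 62/9.

62/9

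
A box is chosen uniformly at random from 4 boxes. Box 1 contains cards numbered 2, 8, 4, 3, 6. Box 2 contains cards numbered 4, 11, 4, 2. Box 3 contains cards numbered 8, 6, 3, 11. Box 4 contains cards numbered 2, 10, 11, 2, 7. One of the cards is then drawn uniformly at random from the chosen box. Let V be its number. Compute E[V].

E[V | box 1] = (2+8+4+3+6)/5 = 23/5.
E[V | box 2] = (4+11+4+2)/4 = 21/4.
E[V | box 3] = (8+6+3+11)/4 = 7.
E[V | box 4] = (2+10+11+2+7)/5 = 32/5.
By the law of total expectation,
E[V] = (1/4)·(23/5) + (1/4)·(21/4) + (1/4)·(7) + (1/4)·(32/5) = 93/16.

93/16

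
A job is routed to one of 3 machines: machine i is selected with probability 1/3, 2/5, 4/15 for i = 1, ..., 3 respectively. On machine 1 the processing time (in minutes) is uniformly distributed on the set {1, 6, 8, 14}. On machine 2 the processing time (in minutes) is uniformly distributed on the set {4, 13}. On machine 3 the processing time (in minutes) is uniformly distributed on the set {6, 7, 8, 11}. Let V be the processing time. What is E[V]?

E[V | machine 1] = (1+6+8+14)/4 = 29/4.
E[V | machine 2] = (4+13)/2 = 17/2.
E[V | machine 3] = (6+7+8+11)/4 = 8.
By the law of total expectation,
E[V] = (1/3)·(29/4) + (2/5)·(17/2) + (4/15)·(8) = 159/20.

159/20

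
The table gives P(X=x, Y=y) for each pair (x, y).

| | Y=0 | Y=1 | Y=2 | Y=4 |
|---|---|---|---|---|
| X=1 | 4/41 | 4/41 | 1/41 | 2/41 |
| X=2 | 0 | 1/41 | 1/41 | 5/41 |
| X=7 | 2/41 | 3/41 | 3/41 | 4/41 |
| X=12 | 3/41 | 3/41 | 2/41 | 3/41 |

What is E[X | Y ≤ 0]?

6

P(Y ≤ 0) = 9/41.
Σ X·P over the event = 1·(4/41) + 7·(2/41) + 12·(3/41) = 54/41.
E[X | Y ≤ 0] = (54/41) / (9/41) = 6.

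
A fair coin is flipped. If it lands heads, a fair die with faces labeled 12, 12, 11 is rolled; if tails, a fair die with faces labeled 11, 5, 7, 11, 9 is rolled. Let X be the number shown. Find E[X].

152/15

E[X | heads] = (12+12+11)/3 = 35/3.
E[X | tails] = (11+5+7+11+9)/5 = 43/5.
E[X] = (1/2)·(35/3) + (1/2)·(43/5) = 152/15.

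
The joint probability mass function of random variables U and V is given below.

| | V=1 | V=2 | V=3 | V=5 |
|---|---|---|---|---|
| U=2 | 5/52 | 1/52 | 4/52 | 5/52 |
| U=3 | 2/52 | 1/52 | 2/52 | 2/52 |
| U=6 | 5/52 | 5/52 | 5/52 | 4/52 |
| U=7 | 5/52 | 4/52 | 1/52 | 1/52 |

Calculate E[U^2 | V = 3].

263/12

P(V = 3) = 3/13.
Σ U^2·P over the event = 4·(4/52) + 9·(2/52) + 36·(5/52) + 49·(1/52) = 263/52.
E[U^2 | V = 3] = (263/52) / (3/13) = 263/12.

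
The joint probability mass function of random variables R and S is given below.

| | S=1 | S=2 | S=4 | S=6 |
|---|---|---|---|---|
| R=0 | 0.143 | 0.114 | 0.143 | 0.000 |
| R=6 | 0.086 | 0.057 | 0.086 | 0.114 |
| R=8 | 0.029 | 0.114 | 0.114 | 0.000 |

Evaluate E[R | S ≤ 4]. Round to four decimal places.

3.8713

P(S ≤ 4) = 0.886.
Summing R·P(R=x,S=y) over the conditioning event gives 3.430.
E[R | S ≤ 4] = (3.430) / (0.886) = 3.8713.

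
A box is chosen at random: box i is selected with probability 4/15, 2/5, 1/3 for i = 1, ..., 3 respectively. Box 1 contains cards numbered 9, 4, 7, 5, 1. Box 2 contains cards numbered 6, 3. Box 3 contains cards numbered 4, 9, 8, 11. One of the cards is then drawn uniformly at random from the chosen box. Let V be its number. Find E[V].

439/75

E[V | box 1] = (9+4+7+5+1)/5 = 26/5.
E[V | box 2] = (6+3)/2 = 9/2.
E[V | box 3] = (4+9+8+11)/4 = 8.
E[V] = (4/15)·(26/5) + (2/5)·(9/2) + (1/3)·(8) = 439/75.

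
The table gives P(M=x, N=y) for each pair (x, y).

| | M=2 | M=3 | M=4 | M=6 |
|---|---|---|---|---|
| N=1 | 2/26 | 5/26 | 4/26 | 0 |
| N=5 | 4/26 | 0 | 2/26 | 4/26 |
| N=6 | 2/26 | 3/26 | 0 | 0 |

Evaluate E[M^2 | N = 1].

117/11

P(N = 1) = 11/26.
Σ M^2·P over the event = 4·(2/26) + 9·(5/26) + 16·(4/26) = 9/2.
E[M^2 | N = 1] = (9/2) / (11/26) = 117/11.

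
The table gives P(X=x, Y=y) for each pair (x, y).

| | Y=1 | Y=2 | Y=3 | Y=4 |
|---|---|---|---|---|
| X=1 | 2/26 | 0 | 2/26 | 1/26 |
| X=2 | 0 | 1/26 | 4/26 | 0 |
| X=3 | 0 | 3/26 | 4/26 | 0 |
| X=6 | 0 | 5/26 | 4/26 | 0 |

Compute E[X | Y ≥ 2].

11/3

P(Y ≥ 2) = 12/13.
Σ X·P over the event = 1·(2/26) + 1·(1/26) + 2·(1/26) + 2·(4/26) + 3·(3/26) + 3·(4/26) + 6·(5/26) + 6·(4/26) = 44/13.
E[X | Y ≥ 2] = (44/13) / (12/13) = 11/3.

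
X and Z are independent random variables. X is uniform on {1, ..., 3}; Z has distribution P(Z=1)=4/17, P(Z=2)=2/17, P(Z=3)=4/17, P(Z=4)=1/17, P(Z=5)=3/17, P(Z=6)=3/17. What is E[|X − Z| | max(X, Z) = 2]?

P(max(X, Z) = 2) = 8/51.
Summing |X−Z|·P(x,y) over outcomes with max(X, Z) = 2 gives 2/17.
E[|X − Z| | max(X, Z) = 2] = (2/17) / (8/51) = 3/4.

3/4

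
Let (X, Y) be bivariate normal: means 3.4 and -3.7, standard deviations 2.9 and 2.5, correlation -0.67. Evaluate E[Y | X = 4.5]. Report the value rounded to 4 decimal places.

The regression of Y on X has slope ρ·σ_Y/σ_X and passes through (μ_X, μ_Y).
E[Y | X=4.5] = -3.7 + (-0.67)·(2.5/2.9)·(4.5 − (3.4)) = -3.7 + (-0.57759)·(1.1) = -4.3353.

-4.3353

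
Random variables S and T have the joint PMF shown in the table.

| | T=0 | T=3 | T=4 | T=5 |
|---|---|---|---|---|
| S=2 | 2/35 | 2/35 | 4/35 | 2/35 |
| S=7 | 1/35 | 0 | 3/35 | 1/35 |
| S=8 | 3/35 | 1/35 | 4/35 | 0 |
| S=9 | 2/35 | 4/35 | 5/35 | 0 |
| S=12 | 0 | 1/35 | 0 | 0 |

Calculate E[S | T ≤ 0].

53/8

P(T ≤ 0) = 8/35.
Σ S·P over the event = 2·(2/35) + 7·(1/35) + 8·(3/35) + 9·(2/35) = 53/35.
E[S | T ≤ 0] = (53/35) / (8/35) = 53/8.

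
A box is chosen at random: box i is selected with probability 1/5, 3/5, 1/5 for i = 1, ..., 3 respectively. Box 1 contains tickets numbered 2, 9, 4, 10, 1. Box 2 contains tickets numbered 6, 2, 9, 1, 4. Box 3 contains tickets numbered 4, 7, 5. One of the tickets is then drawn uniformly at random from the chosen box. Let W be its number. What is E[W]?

E[W | box 1] = (2+9+4+10+1)/5 = 26/5.
E[W | box 2] = (6+2+9+1+4)/5 = 22/5.
E[W | box 3] = (4+7+5)/3 = 16/3.
By the law of total expectation,
E[W] = (1/5)·(26/5) + (3/5)·(22/5) + (1/5)·(16/3) = 356/75.

356/75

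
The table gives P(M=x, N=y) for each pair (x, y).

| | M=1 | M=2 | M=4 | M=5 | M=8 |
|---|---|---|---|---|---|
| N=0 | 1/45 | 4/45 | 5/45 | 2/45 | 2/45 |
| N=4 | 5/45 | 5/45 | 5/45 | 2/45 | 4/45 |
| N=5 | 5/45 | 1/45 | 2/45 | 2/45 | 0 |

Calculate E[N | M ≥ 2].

89/34

P(M ≥ 2) = 34/45.
Summing N·P(M=x,N=y) over the conditioning event gives 89/45.
E[N | M ≥ 2] = (89/45) / (34/45) = 89/34.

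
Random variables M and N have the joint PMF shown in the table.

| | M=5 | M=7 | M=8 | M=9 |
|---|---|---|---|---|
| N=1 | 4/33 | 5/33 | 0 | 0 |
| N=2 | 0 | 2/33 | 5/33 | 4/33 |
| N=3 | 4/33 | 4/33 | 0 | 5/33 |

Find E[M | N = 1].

55/9

P(N = 1) = 3/11.
Σ M·P over the event = 5·(4/33) + 7·(5/33) = 5/3.
E[M | N = 1] = (5/3) / (3/11) = 55/9.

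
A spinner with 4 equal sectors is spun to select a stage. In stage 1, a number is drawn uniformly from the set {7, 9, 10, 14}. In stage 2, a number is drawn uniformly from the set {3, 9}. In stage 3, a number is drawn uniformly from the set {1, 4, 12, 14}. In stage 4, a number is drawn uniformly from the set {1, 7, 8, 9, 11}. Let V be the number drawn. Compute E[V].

E[V | stage 1] = (7+9+10+14)/4 = 10.
E[V | stage 2] = (3+9)/2 = 6.
E[V | stage 3] = (1+4+12+14)/4 = 31/4.
E[V | stage 4] = (1+7+8+9+11)/5 = 36/5.
By the law of total expectation,
E[V] = (1/4)·(10) + (1/4)·(6) + (1/4)·(31/4) + (1/4)·(36/5) = 619/80.

619/80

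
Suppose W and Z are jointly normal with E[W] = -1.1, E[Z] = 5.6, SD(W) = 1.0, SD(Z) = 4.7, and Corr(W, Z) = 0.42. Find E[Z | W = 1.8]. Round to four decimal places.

11.3246

For a bivariate normal, E[Z | W=x] = μ_Z + ρ·(σ_Z/σ_W)·(x − μ_W).
E[Z | W=1.8] = 5.6 + (0.42)·(4.7/1.0)·(1.8 − (-1.1)) = 5.6 + (1.974)·(2.9) = 11.3246.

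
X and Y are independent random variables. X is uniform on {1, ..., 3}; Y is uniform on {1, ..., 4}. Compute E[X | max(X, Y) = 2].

P(max(X, Y) = 2) = 1/4.
Summing X·P(x,y) over outcomes with max(X, Y) = 2 gives 5/12.
E[X | max(X, Y) = 2] = (5/12) / (1/4) = 5/3.

5/3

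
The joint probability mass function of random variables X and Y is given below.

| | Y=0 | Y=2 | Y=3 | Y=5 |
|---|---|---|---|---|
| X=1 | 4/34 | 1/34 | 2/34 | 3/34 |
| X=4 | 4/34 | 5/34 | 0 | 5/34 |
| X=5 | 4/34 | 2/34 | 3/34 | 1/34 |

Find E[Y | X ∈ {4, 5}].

53/24

P(X ∈ {4, 5}) = 12/17.
Σ Y·P over the event = 0·(4/34) + 2·(5/34) + 5·(5/34) + 0·(4/34) + 2·(2/34) + 3·(3/34) + 5·(1/34) = 53/34.
E[Y | X ∈ {4, 5}] = (53/34) / (12/17) = 53/24.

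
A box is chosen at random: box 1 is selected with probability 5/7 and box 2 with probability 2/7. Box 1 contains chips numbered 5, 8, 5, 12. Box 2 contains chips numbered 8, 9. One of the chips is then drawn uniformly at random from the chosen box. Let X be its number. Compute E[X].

E[X | box 1] = (5+8+5+12)/4 = 15/2.
E[X | box 2] = (8+9)/2 = 17/2.
By the law of total expectation,
E[X] = (5/7)·(15/2) + (2/7)·(17/2) = 109/14.

109/14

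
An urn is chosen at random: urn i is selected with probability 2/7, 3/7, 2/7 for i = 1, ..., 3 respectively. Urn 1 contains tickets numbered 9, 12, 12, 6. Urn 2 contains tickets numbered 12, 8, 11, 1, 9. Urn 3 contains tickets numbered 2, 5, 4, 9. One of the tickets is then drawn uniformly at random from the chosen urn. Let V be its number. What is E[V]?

E[V | urn 1] = (9+12+12+6)/4 = 39/4.
E[V | urn 2] = (12+8+11+1+9)/5 = 41/5.
E[V | urn 3] = (2+5+4+9)/4 = 5.
E[V] = (2/7)·(39/4) + (3/7)·(41/5) + (2/7)·(5) = 541/70.

541/70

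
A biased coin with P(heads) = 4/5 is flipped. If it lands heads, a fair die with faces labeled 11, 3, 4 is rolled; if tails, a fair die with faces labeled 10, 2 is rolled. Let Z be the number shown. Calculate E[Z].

6

E[Z | heads] = (11+3+4)/3 = 6.
E[Z | tails] = (10+2)/2 = 6.
By the law of total expectation,
E[Z] = (4/5)·(6) + (1/5)·(6) = 6.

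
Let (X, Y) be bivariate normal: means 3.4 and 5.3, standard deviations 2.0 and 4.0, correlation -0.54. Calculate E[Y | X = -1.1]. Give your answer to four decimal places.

10.1600

E[Y | X=x] = μ_Y + ρ(σ_Y/σ_X)(x − μ_X) for jointly normal variables.
E[Y | X=-1.1] = 5.3 + (-0.54)·(4.0/2.0)·(-1.1 − (3.4)) = 5.3 + (-1.08)·(-4.5) = 10.1600.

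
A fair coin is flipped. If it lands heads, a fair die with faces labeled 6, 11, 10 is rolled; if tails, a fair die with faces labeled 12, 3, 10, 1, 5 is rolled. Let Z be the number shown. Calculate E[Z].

E[Z | heads] = (6+11+10)/3 = 9.
E[Z | tails] = (12+3+10+1+5)/5 = 31/5.
E[Z] = (1/2)·(9) + (1/2)·(31/5) = 38/5.

38/5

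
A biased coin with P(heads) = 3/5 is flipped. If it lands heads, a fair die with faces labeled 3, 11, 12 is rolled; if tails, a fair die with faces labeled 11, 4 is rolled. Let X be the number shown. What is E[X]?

41/5

E[X | heads] = (3+11+12)/3 = 26/3.
E[X | tails] = (11+4)/2 = 15/2.
By the law of total expectation,
E[X] = (3/5)·(26/3) + (2/5)·(15/2) = 41/5.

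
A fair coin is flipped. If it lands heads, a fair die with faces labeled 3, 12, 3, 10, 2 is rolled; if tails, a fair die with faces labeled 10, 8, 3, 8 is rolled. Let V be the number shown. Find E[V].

E[V | heads] = (3+12+3+10+2)/5 = 6.
E[V | tails] = (10+8+3+8)/4 = 29/4.
By the law of total expectation,
E[V] = (1/2)·(6) + (1/2)·(29/4) = 53/8.

53/8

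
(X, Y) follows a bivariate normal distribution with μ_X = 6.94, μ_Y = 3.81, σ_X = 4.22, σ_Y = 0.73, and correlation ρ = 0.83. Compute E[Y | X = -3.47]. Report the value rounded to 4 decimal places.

For a bivariate normal, E[Y | X=x] = μ_Y + ρ·(σ_Y/σ_X)·(x − μ_X).
E[Y | X=-3.47] = 3.81 + (0.83)·(0.73/4.22)·(-3.47 − (6.94)) = 3.81 + (0.143578)·(-10.41) = 2.3154.

2.3154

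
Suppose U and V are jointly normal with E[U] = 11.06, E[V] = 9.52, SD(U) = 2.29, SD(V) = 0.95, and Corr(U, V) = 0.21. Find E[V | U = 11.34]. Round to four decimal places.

E[V | U=x] = μ_V + ρ(σ_V/σ_U)(x − μ_U) for jointly normal variables.
E[V | U=11.34] = 9.52 + (0.21)·(0.95/2.29)·(11.34 − (11.06)) = 9.52 + (0.087118)·(0.28) = 9.5444.

9.5444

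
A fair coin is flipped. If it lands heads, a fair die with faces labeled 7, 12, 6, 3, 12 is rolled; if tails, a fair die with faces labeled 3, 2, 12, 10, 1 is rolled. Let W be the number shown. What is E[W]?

E[W | heads] = (7+12+6+3+12)/5 = 8.
E[W | tails] = (3+2+12+10+1)/5 = 28/5.
By the law of total expectation,
E[W] = (1/2)·(8) + (1/2)·(28/5) = 34/5.

34/5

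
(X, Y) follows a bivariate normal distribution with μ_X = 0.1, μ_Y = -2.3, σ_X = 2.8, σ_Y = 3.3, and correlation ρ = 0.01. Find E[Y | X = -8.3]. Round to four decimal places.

The regression of Y on X has slope ρ·σ_Y/σ_X and passes through (μ_X, μ_Y).
E[Y | X=-8.3] = -2.3 + (0.01)·(3.3/2.8)·(-8.3 − (0.1)) = -2.3 + (0.011786)·(-8.4) = -2.3990.

-2.3990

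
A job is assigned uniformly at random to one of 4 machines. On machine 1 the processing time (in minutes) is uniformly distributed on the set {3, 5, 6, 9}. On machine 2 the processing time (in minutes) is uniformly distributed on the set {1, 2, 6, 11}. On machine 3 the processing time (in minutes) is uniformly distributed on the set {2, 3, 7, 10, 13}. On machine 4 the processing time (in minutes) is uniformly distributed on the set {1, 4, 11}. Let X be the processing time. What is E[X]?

E[X | machine 1] = (3+5+6+9)/4 = 23/4.
E[X | machine 2] = (1+2+6+11)/4 = 5.
E[X | machine 3] = (2+3+7+10+13)/5 = 7.
E[X | machine 4] = (1+4+11)/3 = 16/3.
By the law of total expectation,
E[X] = (1/4)·(23/4) + (1/4)·(5) + (1/4)·(7) + (1/4)·(16/3) = 277/48.

277/48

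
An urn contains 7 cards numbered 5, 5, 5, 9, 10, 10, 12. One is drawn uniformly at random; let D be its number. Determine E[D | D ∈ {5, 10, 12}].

47/6

P(D ∈ {5, 10, 12}) = 6/7.
Σ over the event: 5·3/7 + 10·2/7 + 12·1/7 = 47/7.
E[D | D ∈ {5, 10, 12}] = (47/7) / (6/7) = 47/6.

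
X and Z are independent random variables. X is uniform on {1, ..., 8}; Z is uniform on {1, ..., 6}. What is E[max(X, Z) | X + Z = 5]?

Outcomes with X + Z = 5: (1,4), (2,3), (3,2), (4,1), each with probability 1/48.
E[max(X, Z) | X + Z = 5] = (4 + 3 + 3 + 4) / 4 = 7/2.

7/2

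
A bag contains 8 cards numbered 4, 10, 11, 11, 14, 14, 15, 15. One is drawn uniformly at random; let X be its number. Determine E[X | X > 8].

P(X > 8) = 7/8.
Σ over the event: 10·1/8 + 11·1/4 + 14·1/4 + 15·1/4 = 45/4.
E[X | X > 8] = (45/4) / (7/8) = 90/7.

90/7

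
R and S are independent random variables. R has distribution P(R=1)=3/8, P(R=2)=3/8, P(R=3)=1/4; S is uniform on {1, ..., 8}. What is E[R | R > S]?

P(R > S) = 7/64.
Summing R·P(x,y) over outcomes with R > S gives 9/32.
E[R | R > S] = (9/32) / (7/64) = 18/7.

18/7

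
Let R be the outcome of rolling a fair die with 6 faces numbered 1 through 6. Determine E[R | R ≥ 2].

4

Given R ≥ 2, R is equally likely to be any of {2, 3, 4, 5, 6}.
E[R | R ≥ 2] = (2 + 3 + 4 + 5 + 6) / 5 = 4.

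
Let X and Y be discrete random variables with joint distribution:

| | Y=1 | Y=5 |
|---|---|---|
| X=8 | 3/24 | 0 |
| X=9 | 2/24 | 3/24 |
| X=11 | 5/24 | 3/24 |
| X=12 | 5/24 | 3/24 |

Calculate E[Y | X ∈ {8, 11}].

23/11

P(X ∈ {8, 11}) = 11/24.
Σ Y·P over the event = 1·(3/24) + 1·(5/24) + 5·(3/24) = 23/24.
E[Y | X ∈ {8, 11}] = (23/24) / (11/24) = 23/11.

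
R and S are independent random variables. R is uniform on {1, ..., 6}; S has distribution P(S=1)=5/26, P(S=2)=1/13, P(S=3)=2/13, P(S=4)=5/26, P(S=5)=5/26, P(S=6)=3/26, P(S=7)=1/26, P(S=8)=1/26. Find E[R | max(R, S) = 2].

P(max(R, S) = 2) = 3/52.
Summing R·P(x,y) over outcomes with max(R, S) = 2 gives 4/39.
E[R | max(R, S) = 2] = (4/39) / (3/52) = 16/9.

16/9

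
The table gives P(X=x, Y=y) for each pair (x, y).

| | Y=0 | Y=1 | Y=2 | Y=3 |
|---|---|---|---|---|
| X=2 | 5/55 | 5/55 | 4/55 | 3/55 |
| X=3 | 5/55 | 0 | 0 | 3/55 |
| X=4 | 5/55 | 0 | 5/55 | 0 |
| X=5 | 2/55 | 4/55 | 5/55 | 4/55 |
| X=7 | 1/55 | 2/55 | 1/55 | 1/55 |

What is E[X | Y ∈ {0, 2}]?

P(Y ∈ {0, 2}) = 3/5.
Summing X·P(X=x,Y=y) over the conditioning event gives 122/55.
E[X | Y ∈ {0, 2}] = (122/55) / (3/5) = 122/33.

122/33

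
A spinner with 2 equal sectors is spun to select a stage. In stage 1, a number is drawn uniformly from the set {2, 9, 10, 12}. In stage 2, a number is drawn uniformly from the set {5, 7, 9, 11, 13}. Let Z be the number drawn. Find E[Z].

E[Z | stage 1] = (2+9+10+12)/4 = 33/4.
E[Z | stage 2] = (5+7+9+11+13)/5 = 9.
E[Z] = (1/2)·(33/4) + (1/2)·(9) = 69/8.

69/8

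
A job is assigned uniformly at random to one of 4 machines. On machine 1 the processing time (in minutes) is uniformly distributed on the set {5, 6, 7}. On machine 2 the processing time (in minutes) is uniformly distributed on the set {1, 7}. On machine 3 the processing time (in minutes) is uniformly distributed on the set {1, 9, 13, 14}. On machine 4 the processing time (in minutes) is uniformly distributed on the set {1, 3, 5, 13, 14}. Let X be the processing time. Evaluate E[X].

529/80

E[X | machine 1] = (5+6+7)/3 = 6.
E[X | machine 2] = (1+7)/2 = 4.
E[X | machine 3] = (1+9+13+14)/4 = 37/4.
E[X | machine 4] = (1+3+5+13+14)/5 = 36/5.
E[X] = (1/4)·(6) + (1/4)·(4) + (1/4)·(37/4) + (1/4)·(36/5) = 529/80.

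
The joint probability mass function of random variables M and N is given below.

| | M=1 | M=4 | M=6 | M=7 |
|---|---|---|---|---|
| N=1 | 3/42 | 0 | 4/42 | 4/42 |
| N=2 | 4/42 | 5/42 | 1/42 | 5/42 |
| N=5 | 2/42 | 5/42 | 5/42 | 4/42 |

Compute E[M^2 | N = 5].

P(N = 5) = 8/21.
Σ M^2·P over the event = 1·(2/42) + 16·(5/42) + 36·(5/42) + 49·(4/42) = 229/21.
E[M^2 | N = 5] = (229/21) / (8/21) = 229/8.

229/8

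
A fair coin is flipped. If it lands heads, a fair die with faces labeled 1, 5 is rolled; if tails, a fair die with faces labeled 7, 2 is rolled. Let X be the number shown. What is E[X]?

E[X | heads] = (1+5)/2 = 3.
E[X | tails] = (7+2)/2 = 9/2.
By the law of total expectation,
E[X] = (1/2)·(3) + (1/2)·(9/2) = 15/4.

15/4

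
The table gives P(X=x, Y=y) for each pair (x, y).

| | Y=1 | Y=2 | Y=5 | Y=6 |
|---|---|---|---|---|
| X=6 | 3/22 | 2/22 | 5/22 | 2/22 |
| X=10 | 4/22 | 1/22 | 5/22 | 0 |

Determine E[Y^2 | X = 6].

52/3

P(X = 6) = 6/11.
Summing Y^2·P(X=x,Y=y) over the conditioning event gives 104/11.
E[Y^2 | X = 6] = (104/11) / (6/11) = 52/3.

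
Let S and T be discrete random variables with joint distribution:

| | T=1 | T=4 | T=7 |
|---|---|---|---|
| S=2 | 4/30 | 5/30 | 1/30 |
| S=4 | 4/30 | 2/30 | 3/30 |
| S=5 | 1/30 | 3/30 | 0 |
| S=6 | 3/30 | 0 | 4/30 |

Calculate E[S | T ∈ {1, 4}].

40/11

P(T ∈ {1, 4}) = 11/15.
Σ S·P over the event = 2·(4/30) + 2·(5/30) + 4·(4/30) + 4·(2/30) + 5·(1/30) + 5·(3/30) + 6·(3/30) = 8/3.
E[S | T ∈ {1, 4}] = (8/3) / (11/15) = 40/11.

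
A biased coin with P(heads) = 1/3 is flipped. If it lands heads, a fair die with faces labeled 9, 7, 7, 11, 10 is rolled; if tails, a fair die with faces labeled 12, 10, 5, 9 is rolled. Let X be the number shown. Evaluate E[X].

134/15

E[X | heads] = (9+7+7+11+10)/5 = 44/5.
E[X | tails] = (12+10+5+9)/4 = 9.
E[X] = (1/3)·(44/5) + (2/3)·(9) = 134/15.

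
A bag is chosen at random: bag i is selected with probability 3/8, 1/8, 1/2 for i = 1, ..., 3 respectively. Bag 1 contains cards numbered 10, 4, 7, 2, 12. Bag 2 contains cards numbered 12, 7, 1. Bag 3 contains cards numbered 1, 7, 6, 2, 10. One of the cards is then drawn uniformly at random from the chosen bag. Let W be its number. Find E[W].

727/120

E[W | bag 1] = (10+4+7+2+12)/5 = 7.
E[W | bag 2] = (12+7+1)/3 = 20/3.
E[W | bag 3] = (1+7+6+2+10)/5 = 26/5.
E[W] = (3/8)·(7) + (1/8)·(20/3) + (1/2)·(26/5) = 727/120.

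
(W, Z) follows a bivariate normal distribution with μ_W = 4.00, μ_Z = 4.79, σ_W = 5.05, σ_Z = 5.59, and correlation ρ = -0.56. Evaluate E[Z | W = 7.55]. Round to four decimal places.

2.5894

The regression of Z on W has slope ρ·σ_Z/σ_W and passes through (μ_W, μ_Z).
E[Z | W=7.55] = 4.79 + (-0.56)·(5.59/5.05)·(7.55 − (4.00)) = 4.79 + (-0.61988)·(3.55) = 2.5894.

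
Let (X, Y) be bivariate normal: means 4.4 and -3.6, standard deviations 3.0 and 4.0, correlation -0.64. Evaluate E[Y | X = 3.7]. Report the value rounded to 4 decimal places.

For a bivariate normal, E[Y | X=x] = μ_Y + ρ·(σ_Y/σ_X)·(x − μ_X).
E[Y | X=3.7] = -3.6 + (-0.64)·(4.0/3.0)·(3.7 − (4.4)) = -3.6 + (-0.85333)·(-0.7) = -3.0027.

-3.0027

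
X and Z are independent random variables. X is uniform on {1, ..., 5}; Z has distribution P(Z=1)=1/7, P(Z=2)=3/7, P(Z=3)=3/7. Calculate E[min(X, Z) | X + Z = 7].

P(X + Z = 7) = 6/35.
Summing min(X,Z)·P(x,y) over outcomes with X + Z = 7 gives 3/7.
E[min(X, Z) | X + Z = 7] = (3/7) / (6/35) = 5/2.

5/2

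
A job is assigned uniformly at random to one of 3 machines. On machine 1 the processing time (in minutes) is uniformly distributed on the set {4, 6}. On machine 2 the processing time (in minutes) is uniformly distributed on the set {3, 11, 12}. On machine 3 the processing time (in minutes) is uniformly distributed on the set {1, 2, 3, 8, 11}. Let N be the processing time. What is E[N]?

56/9

E[N | machine 1] = (4+6)/2 = 5.
E[N | machine 2] = (3+11+12)/3 = 26/3.
E[N | machine 3] = (1+2+3+8+11)/5 = 5.
E[N] = (1/3)·(5) + (1/3)·(26/3) + (1/3)·(5) = 56/9.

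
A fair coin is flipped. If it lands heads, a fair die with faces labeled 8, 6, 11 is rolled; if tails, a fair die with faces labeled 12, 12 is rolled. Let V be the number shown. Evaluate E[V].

61/6

E[V | heads] = (8+6+11)/3 = 25/3.
E[V | tails] = (12+12)/2 = 12.
By the law of total expectation,
E[V] = (1/2)·(25/3) + (1/2)·(12) = 61/6.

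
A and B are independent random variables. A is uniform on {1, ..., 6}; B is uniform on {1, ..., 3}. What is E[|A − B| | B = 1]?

5/2

P(B = 1) = 1/3.
Summing |A−B|·P(x,y) over outcomes with B = 1 gives 5/6.
E[|A − B| | B = 1] = (5/6) / (1/3) = 5/2.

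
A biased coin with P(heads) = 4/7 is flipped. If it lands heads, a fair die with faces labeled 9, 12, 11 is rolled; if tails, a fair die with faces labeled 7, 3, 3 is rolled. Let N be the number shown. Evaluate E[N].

E[N | heads] = (9+12+11)/3 = 32/3.
E[N | tails] = (7+3+3)/3 = 13/3.
E[N] = (4/7)·(32/3) + (3/7)·(13/3) = 167/21.

167/21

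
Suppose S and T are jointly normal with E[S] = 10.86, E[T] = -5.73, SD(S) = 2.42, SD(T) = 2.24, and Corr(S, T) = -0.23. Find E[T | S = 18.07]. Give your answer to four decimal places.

-7.2650

For a bivariate normal, E[T | S=x] = μ_T + ρ·(σ_T/σ_S)·(x − μ_S).
E[T | S=18.07] = -5.73 + (-0.23)·(2.24/2.42)·(18.07 − (10.86)) = -5.73 + (-0.212893)·(7.21) = -7.2650.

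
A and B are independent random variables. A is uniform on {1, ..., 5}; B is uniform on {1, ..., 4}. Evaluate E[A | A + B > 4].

P(A + B > 4) = 7/10.
Summing A·P(x,y) over outcomes with A + B > 4 gives 5/2.
E[A | A + B > 4] = (5/2) / (7/10) = 25/7.

25/7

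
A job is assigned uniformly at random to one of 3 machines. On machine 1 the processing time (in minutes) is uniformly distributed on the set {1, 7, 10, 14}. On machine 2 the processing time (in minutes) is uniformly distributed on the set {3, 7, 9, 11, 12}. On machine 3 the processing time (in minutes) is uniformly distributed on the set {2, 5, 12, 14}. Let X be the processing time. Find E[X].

E[X | machine 1] = (1+7+10+14)/4 = 8.
E[X | machine 2] = (3+7+9+11+12)/5 = 42/5.
E[X | machine 3] = (2+5+12+14)/4 = 33/4.
E[X] = (1/3)·(8) + (1/3)·(42/5) + (1/3)·(33/4) = 493/60.

493/60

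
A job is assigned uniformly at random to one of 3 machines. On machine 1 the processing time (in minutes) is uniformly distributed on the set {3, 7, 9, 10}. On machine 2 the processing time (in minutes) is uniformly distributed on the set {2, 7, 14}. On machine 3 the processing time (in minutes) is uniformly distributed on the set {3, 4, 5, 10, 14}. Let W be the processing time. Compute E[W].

E[W | machine 1] = (3+7+9+10)/4 = 29/4.
E[W | machine 2] = (2+7+14)/3 = 23/3.
E[W | machine 3] = (3+4+5+10+14)/5 = 36/5.
E[W] = (1/3)·(29/4) + (1/3)·(23/3) + (1/3)·(36/5) = 1327/180.

1327/180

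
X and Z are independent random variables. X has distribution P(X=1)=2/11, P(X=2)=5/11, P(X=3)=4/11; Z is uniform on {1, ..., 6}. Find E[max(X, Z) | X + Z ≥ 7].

P(X + Z ≥ 7) = 4/11.
Summing max(X,Z)·P(x,y) over outcomes with X + Z ≥ 7 gives 127/66.
E[max(X, Z) | X + Z ≥ 7] = (127/66) / (4/11) = 127/24.

127/24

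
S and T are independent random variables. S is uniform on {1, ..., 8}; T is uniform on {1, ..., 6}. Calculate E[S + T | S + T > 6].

314/33

P(S + T > 6) = 11/16.
Summing (S+T)·P(x,y) over outcomes with S + T > 6 gives 157/24.
E[S + T | S + T > 6] = (157/24) / (11/16) = 314/33.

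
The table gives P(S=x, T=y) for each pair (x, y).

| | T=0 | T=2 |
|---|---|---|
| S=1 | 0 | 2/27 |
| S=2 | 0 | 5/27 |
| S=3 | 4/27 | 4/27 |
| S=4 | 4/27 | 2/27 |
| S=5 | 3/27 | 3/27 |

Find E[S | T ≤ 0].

43/11

P(T ≤ 0) = 11/27.
Σ S·P over the event = 3·(4/27) + 4·(4/27) + 5·(3/27) = 43/27.
E[S | T ≤ 0] = (43/27) / (11/27) = 43/11.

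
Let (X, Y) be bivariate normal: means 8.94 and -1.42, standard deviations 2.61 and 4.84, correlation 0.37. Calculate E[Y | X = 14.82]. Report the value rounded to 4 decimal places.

E[Y | X=x] = μ_Y + ρ(σ_Y/σ_X)(x − μ_X) for jointly normal variables.
E[Y | X=14.82] = -1.42 + (0.37)·(4.84/2.61)·(14.82 − (8.94)) = -1.42 + (0.68613)·(5.88) = 2.6144.

2.6144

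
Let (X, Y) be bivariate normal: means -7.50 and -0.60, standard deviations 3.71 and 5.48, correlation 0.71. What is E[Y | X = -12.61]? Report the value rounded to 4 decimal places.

The regression of Y on X has slope ρ·σ_Y/σ_X and passes through (μ_X, μ_Y).
E[Y | X=-12.61] = -0.60 + (0.71)·(5.48/3.71)·(-12.61 − (-7.50)) = -0.60 + (1.04873)·(-5.11) = -5.9590.

-5.9590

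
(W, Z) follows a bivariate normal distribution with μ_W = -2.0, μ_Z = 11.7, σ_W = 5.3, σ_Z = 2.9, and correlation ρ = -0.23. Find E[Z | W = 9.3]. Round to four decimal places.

E[Z | W=x] = μ_Z + ρ(σ_Z/σ_W)(x − μ_W) for jointly normal variables.
E[Z | W=9.3] = 11.7 + (-0.23)·(2.9/5.3)·(9.3 − (-2.0)) = 11.7 + (-0.12585)·(11.3) = 10.2779.

10.2779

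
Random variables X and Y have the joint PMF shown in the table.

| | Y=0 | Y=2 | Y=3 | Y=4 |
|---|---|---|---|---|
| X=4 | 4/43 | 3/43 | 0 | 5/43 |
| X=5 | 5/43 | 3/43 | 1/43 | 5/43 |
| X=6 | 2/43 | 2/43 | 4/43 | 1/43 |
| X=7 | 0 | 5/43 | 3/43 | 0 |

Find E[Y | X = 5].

P(X = 5) = 14/43.
Σ Y·P over the event = 0·(5/43) + 2·(3/43) + 3·(1/43) + 4·(5/43) = 29/43.
E[Y | X = 5] = (29/43) / (14/43) = 29/14.

29/14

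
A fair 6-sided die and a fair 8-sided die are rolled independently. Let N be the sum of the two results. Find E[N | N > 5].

P(N > 5) = 19/24.
E[N | N > 5] = (43/6) / (19/24) = 172/19.

172/19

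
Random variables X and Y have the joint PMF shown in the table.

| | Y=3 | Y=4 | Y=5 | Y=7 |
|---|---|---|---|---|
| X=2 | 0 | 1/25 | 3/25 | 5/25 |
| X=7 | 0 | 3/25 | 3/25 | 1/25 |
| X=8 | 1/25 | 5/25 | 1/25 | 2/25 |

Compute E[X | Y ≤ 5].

106/17

P(Y ≤ 5) = 17/25.
Σ X·P over the event = 2·(1/25) + 2·(3/25) + 7·(3/25) + 7·(3/25) + 8·(1/25) + 8·(5/25) + 8·(1/25) = 106/25.
E[X | Y ≤ 5] = (106/25) / (17/25) = 106/17.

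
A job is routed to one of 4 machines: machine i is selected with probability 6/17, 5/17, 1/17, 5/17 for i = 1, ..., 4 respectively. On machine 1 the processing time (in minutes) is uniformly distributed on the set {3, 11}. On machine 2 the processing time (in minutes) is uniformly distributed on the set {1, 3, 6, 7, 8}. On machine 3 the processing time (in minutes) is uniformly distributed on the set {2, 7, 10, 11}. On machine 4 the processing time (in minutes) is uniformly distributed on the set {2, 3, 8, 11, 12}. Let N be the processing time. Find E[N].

13/2

E[N | machine 1] = (3+11)/2 = 7.
E[N | machine 2] = (1+3+6+7+8)/5 = 5.
E[N | machine 3] = (2+7+10+11)/4 = 15/2.
E[N | machine 4] = (2+3+8+11+12)/5 = 36/5.
By the law of total expectation,
E[N] = (6/17)·(7) + (5/17)·(5) + (1/17)·(15/2) + (5/17)·(36/5) = 13/2.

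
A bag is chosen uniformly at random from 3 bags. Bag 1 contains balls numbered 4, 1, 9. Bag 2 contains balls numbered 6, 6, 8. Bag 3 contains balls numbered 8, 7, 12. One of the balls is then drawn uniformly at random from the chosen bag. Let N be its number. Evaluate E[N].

E[N | bag 1] = (4+1+9)/3 = 14/3.
E[N | bag 2] = (6+6+8)/3 = 20/3.
E[N | bag 3] = (8+7+12)/3 = 9.
By the law of total expectation,
E[N] = (1/3)·(14/3) + (1/3)·(20/3) + (1/3)·(9) = 61/9.

61/9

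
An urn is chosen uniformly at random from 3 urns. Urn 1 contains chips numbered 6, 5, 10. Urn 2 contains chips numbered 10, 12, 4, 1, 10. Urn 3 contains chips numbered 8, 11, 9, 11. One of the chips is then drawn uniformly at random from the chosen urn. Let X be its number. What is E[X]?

161/20

E[X | urn 1] = (6+5+10)/3 = 7.
E[X | urn 2] = (10+12+4+1+10)/5 = 37/5.
E[X | urn 3] = (8+11+9+11)/4 = 39/4.
By the law of total expectation,
E[X] = (1/3)·(7) + (1/3)·(37/5) + (1/3)·(39/4) = 161/20.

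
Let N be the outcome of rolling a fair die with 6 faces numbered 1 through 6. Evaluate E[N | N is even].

Given N is even, N is equally likely to be any of {2, 4, 6}.
E[N | N is even] = (2 + 4 + 6) / 3 = 4.

4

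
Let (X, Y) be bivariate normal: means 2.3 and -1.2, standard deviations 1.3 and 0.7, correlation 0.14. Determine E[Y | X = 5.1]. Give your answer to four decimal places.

E[Y | X=x] = μ_Y + ρ(σ_Y/σ_X)(x − μ_X) for jointly normal variables.
E[Y | X=5.1] = -1.2 + (0.14)·(0.7/1.3)·(5.1 − (2.3)) = -1.2 + (0.075385)·(2.8) = -0.9889.

-0.9889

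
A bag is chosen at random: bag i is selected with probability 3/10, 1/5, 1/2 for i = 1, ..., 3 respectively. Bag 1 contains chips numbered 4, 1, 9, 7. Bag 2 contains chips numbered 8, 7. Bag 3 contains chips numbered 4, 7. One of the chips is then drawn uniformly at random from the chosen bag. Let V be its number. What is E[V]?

233/40

E[V | bag 1] = (4+1+9+7)/4 = 21/4.
E[V | bag 2] = (8+7)/2 = 15/2.
E[V | bag 3] = (4+7)/2 = 11/2.
E[V] = (3/10)·(21/4) + (1/5)·(15/2) + (1/2)·(11/2) = 233/40.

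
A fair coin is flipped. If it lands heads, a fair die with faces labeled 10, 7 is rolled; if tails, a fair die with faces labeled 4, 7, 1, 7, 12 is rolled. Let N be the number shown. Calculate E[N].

E[N | heads] = (10+7)/2 = 17/2.
E[N | tails] = (4+7+1+7+12)/5 = 31/5.
By the law of total expectation,
E[N] = (1/2)·(17/2) + (1/2)·(31/5) = 147/20.

147/20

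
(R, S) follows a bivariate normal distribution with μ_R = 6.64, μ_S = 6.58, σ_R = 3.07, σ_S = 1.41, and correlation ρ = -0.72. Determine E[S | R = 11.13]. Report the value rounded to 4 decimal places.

For a bivariate normal, E[S | R=x] = μ_S + ρ·(σ_S/σ_R)·(x − μ_R).
E[S | R=11.13] = 6.58 + (-0.72)·(1.41/3.07)·(11.13 − (6.64)) = 6.58 + (-0.33068)·(4.49) = 5.0952.

5.0952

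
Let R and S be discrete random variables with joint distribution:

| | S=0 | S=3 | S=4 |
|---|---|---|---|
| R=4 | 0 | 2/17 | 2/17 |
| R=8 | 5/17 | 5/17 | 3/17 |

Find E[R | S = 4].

P(S = 4) = 5/17.
Σ R·P over the event = 4·(2/17) + 8·(3/17) = 32/17.
E[R | S = 4] = (32/17) / (5/17) = 32/5.

32/5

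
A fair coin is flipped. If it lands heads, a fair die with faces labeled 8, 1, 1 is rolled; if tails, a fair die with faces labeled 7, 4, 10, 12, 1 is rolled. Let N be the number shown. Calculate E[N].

76/15

E[N | heads] = (8+1+1)/3 = 10/3.
E[N | tails] = (7+4+10+12+1)/5 = 34/5.
By the law of total expectation,
E[N] = (1/2)·(10/3) + (1/2)·(34/5) = 76/15.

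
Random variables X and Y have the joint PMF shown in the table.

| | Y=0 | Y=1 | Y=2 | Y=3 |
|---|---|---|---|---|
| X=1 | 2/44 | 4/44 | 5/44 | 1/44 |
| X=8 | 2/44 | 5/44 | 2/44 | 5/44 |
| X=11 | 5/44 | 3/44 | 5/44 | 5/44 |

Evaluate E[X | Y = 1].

P(Y = 1) = 3/11.
Σ X·P over the event = 1·(4/44) + 8·(5/44) + 11·(3/44) = 7/4.
E[X | Y = 1] = (7/4) / (3/11) = 77/12.

77/12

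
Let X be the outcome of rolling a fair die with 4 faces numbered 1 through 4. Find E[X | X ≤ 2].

Given X ≤ 2, X is equally likely to be any of {1, 2}.
E[X | X ≤ 2] = (1 + 2) / 2 = 3/2.

3/2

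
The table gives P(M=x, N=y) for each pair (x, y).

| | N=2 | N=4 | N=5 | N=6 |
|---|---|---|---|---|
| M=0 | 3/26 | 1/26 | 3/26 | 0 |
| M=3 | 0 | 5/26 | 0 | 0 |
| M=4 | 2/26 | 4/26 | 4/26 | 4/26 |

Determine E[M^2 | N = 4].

P(N = 4) = 5/13.
Σ M^2·P over the event = 0·(1/26) + 9·(5/26) + 16·(4/26) = 109/26.
E[M^2 | N = 4] = (109/26) / (5/13) = 109/10.

109/10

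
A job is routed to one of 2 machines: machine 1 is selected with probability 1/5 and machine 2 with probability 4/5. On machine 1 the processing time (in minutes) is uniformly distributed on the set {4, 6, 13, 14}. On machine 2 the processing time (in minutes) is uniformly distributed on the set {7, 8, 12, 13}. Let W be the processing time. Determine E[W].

197/20

E[W | machine 1] = (4+6+13+14)/4 = 37/4.
E[W | machine 2] = (7+8+12+13)/4 = 10.
E[W] = (1/5)·(37/4) + (4/5)·(10) = 197/20.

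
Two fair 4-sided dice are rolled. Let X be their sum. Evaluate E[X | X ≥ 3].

P(X ≥ 3) = 15/16.
Σ over the event: 3·1/8 + 4·3/16 + 5·1/4 + 6·3/16 + 7·1/8 + 8·1/16 = 39/8.
E[X | X ≥ 3] = (39/8) / (15/16) = 26/5.

26/5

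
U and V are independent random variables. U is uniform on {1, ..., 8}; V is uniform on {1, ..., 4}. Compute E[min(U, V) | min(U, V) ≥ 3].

41/12

P(min(U, V) ≥ 3) = 3/8.
Summing min(U,V)·P(x,y) over outcomes with min(U, V) ≥ 3 gives 41/32.
E[min(U, V) | min(U, V) ≥ 3] = (41/32) / (3/8) = 41/12.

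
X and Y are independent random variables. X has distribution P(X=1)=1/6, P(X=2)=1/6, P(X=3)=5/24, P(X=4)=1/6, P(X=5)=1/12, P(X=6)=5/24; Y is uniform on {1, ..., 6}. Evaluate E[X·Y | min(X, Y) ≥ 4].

280/11

P(min(X, Y) ≥ 4) = 11/48.
Summing XY·P(x,y) over outcomes with min(X, Y) ≥ 4 gives 35/6.
E[X·Y | min(X, Y) ≥ 4] = (35/6) / (11/48) = 280/11.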